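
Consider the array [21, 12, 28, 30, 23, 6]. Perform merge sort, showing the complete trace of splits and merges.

Merge sort trace:

Split: [21, 12, 28, 30, 23, 6] -> [21, 12, 28] and [30, 23, 6]
  Split: [21, 12, 28] -> [21] and [12, 28]
    Split: [12, 28] -> [12] and [28]
    Merge: [12] + [28] -> [12, 28]
  Merge: [21] + [12, 28] -> [12, 21, 28]
  Split: [30, 23, 6] -> [30] and [23, 6]
    Split: [23, 6] -> [23] and [6]
    Merge: [23] + [6] -> [6, 23]
  Merge: [30] + [6, 23] -> [6, 23, 30]
Merge: [12, 21, 28] + [6, 23, 30] -> [6, 12, 21, 23, 28, 30]

Final sorted array: [6, 12, 21, 23, 28, 30]

The merge sort proceeds by recursively splitting the array and merging sorted halves.
After all merges, the sorted array is [6, 12, 21, 23, 28, 30].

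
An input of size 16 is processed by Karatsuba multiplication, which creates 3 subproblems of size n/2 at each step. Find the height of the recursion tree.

For divide and conquer with division factor 2:

Problem sizes at each level:
Level 0: 16
Level 1: 8
Level 2: 4
Level 3: 2
Level 4: 1

The root is level 0 and the size-1 base case is level 4 (the tree spans levels 0 through 4, i.e. 5 levels counting the root), so the depth is the number of divisions: log_2(16) = 4

The recursion tree depth is log_2(16) = 4. At each level, the problem size is divided by 2, so it takes 4 divisions to reduce to a base case of size 1. The algorithm makes 3 recursive calls at each level.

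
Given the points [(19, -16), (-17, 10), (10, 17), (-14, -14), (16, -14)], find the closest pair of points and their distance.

Computing all pairwise distances among 5 points:

d((19, -16), (-17, 10)) = 44.4072
d((19, -16), (10, 17)) = 34.2053
d((19, -16), (-14, -14)) = 33.0606
d((19, -16), (16, -14)) = 3.6056 <-- minimum
d((-17, 10), (10, 17)) = 27.8927
d((-17, 10), (-14, -14)) = 24.1868
d((-17, 10), (16, -14)) = 40.8044
d((10, 17), (-14, -14)) = 39.2046
d((10, 17), (16, -14)) = 31.5753
d((-14, -14), (16, -14)) = 30.0

Closest pair: (19, -16) and (16, -14) with distance 3.6056

The closest pair is (19, -16) and (16, -14) with Euclidean distance 3.6056. For 5 points, brute-force pairwise comparison is shown above. For large n, the divide-and-conquer algorithm (sort by x, recurse on halves, check the dividing strip) achieves O(n log n).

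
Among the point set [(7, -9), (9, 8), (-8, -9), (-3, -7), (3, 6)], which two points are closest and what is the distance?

Computing all pairwise distances among 5 points:

d((7, -9), (9, 8)) = 17.1172
d((7, -9), (-8, -9)) = 15.0
d((7, -9), (-3, -7)) = 10.198
d((7, -9), (3, 6)) = 15.5242
d((9, 8), (-8, -9)) = 24.0416
d((9, 8), (-3, -7)) = 19.2094
d((9, 8), (3, 6)) = 6.3246
d((-8, -9), (-3, -7)) = 5.3852 <-- minimum
d((-8, -9), (3, 6)) = 18.6011
d((-3, -7), (3, 6)) = 14.3178

Closest pair: (-8, -9) and (-3, -7) with distance 5.3852

The closest pair is (-8, -9) and (-3, -7) with Euclidean distance 5.3852. For 5 points, brute-force pairwise comparison is shown above. For large n, the divide-and-conquer algorithm (sort by x, recurse on halves, check the dividing strip) achieves O(n log n).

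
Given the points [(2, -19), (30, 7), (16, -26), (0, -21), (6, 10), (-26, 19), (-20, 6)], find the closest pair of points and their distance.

Computing all pairwise distances among 7 points:

d((2, -19), (30, 7)) = 38.2099
d((2, -19), (16, -26)) = 15.6525
d((2, -19), (0, -21)) = 2.8284 <-- minimum
d((2, -19), (6, 10)) = 29.2746
d((2, -19), (-26, 19)) = 47.2017
d((2, -19), (-20, 6)) = 33.3017
d((30, 7), (16, -26)) = 35.8469
d((30, 7), (0, -21)) = 41.0366
d((30, 7), (6, 10)) = 24.1868
d((30, 7), (-26, 19)) = 57.2713
d((30, 7), (-20, 6)) = 50.01
d((16, -26), (0, -21)) = 16.7631
d((16, -26), (6, 10)) = 37.3631
d((16, -26), (-26, 19)) = 61.5549
d((16, -26), (-20, 6)) = 48.1664
d((0, -21), (6, 10)) = 31.5753
d((0, -21), (-26, 19)) = 47.7074
d((0, -21), (-20, 6)) = 33.6006
d((6, 10), (-26, 19)) = 33.2415
d((6, 10), (-20, 6)) = 26.3059
d((-26, 19), (-20, 6)) = 14.3178

Closest pair: (2, -19) and (0, -21) with distance 2.8284

The closest pair is (2, -19) and (0, -21) with Euclidean distance 2.8284. For 7 points, brute-force pairwise comparison is shown above. For large n, the divide-and-conquer algorithm (sort by x, recurse on halves, check the dividing strip) achieves O(n log n).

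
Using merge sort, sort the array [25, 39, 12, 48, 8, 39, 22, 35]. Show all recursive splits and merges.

Merge sort trace:

Split: [25, 39, 12, 48, 8, 39, 22, 35] -> [25, 39, 12, 48] and [8, 39, 22, 35]
  Split: [25, 39, 12, 48] -> [25, 39] and [12, 48]
    Split: [25, 39] -> [25] and [39]
    Merge: [25] + [39] -> [25, 39]
    Split: [12, 48] -> [12] and [48]
    Merge: [12] + [48] -> [12, 48]
  Merge: [25, 39] + [12, 48] -> [12, 25, 39, 48]
  Split: [8, 39, 22, 35] -> [8, 39] and [22, 35]
    Split: [8, 39] -> [8] and [39]
    Merge: [8] + [39] -> [8, 39]
    Split: [22, 35] -> [22] and [35]
    Merge: [22] + [35] -> [22, 35]
  Merge: [8, 39] + [22, 35] -> [8, 22, 35, 39]
Merge: [12, 25, 39, 48] + [8, 22, 35, 39] -> [8, 12, 22, 25, 35, 39, 39, 48]

Final sorted array: [8, 12, 22, 25, 35, 39, 39, 48]

The merge sort proceeds by recursively splitting the array and merging sorted halves.
After all merges, the sorted array is [8, 12, 22, 25, 35, 39, 39, 48].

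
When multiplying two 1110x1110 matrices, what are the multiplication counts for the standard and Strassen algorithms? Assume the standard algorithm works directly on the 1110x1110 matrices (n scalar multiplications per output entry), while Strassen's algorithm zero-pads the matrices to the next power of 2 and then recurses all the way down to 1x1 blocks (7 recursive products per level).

Matrix multiplication for 1110x1110 matrices:

Strassen's algorithm requires power-of-2 dimensions. Pad 1110x1110 to 2048x2048 (next power of 2).

Standard algorithm: 1110^3 = 1367631000 multiplications
Strassen's algorithm: 7^(log2(2048)) = 7^11 = 1977326743 multiplications
Difference: 1367631000 - 1977326743 = -609695743 (Strassen uses MORE here due to padding overhead — for small or just-over-power-of-2 n, padding can outweigh the per-level savings)

Standard: 1367631000 multiplications (1110^3). Strassen: 1977326743 multiplications (7^11, after padding to 2048x2048). Strassen reduces 8 recursive multiplications to 7 at each level.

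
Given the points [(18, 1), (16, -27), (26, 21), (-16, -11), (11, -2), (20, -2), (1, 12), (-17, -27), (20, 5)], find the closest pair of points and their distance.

Computing all pairwise distances among 9 points:

d((18, 1), (16, -27)) = 28.0713
d((18, 1), (26, 21)) = 21.5407
d((18, 1), (-16, -11)) = 36.0555
d((18, 1), (11, -2)) = 7.6158
d((18, 1), (20, -2)) = 3.6056 <-- minimum
d((18, 1), (1, 12)) = 20.2485
d((18, 1), (-17, -27)) = 44.8219
d((18, 1), (20, 5)) = 4.4721
d((16, -27), (26, 21)) = 49.0306
d((16, -27), (-16, -11)) = 35.7771
d((16, -27), (11, -2)) = 25.4951
d((16, -27), (20, -2)) = 25.318
d((16, -27), (1, 12)) = 41.7852
d((16, -27), (-17, -27)) = 33.0
d((16, -27), (20, 5)) = 32.249
d((26, 21), (-16, -11)) = 52.8015
d((26, 21), (11, -2)) = 27.4591
d((26, 21), (20, -2)) = 23.7697
d((26, 21), (1, 12)) = 26.5707
d((26, 21), (-17, -27)) = 64.4438
d((26, 21), (20, 5)) = 17.088
d((-16, -11), (11, -2)) = 28.4605
d((-16, -11), (20, -2)) = 37.108
d((-16, -11), (1, 12)) = 28.6007
d((-16, -11), (-17, -27)) = 16.0312
d((-16, -11), (20, 5)) = 39.3954
d((11, -2), (20, -2)) = 9.0
d((11, -2), (1, 12)) = 17.2047
d((11, -2), (-17, -27)) = 37.5366
d((11, -2), (20, 5)) = 11.4018
d((20, -2), (1, 12)) = 23.6008
d((20, -2), (-17, -27)) = 44.6542
d((20, -2), (20, 5)) = 7.0
d((1, 12), (-17, -27)) = 42.9535
d((1, 12), (20, 5)) = 20.2485
d((-17, -27), (20, 5)) = 48.9183

Closest pair: (18, 1) and (20, -2) with distance 3.6056

The closest pair is (18, 1) and (20, -2) with Euclidean distance 3.6056. For 9 points, brute-force pairwise comparison is shown above. For large n, the divide-and-conquer algorithm (sort by x, recurse on halves, check the dividing strip) achieves O(n log n).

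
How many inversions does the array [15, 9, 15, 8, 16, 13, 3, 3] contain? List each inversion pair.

Finding inversions in [15, 9, 15, 8, 16, 13, 3, 3]:

(0, 1): arr[0]=15 > arr[1]=9
(0, 3): arr[0]=15 > arr[3]=8
(0, 5): arr[0]=15 > arr[5]=13
(0, 6): arr[0]=15 > arr[6]=3
(0, 7): arr[0]=15 > arr[7]=3
(1, 3): arr[1]=9 > arr[3]=8
(1, 6): arr[1]=9 > arr[6]=3
(1, 7): arr[1]=9 > arr[7]=3
(2, 3): arr[2]=15 > arr[3]=8
(2, 5): arr[2]=15 > arr[5]=13
(2, 6): arr[2]=15 > arr[6]=3
(2, 7): arr[2]=15 > arr[7]=3
(3, 6): arr[3]=8 > arr[6]=3
(3, 7): arr[3]=8 > arr[7]=3
(4, 5): arr[4]=16 > arr[5]=13
(4, 6): arr[4]=16 > arr[6]=3
(4, 7): arr[4]=16 > arr[7]=3
(5, 6): arr[5]=13 > arr[6]=3
(5, 7): arr[5]=13 > arr[7]=3

Total inversions: 19

The array has 19 inversion(s): (0,1), (0,3), (0,5), (0,6), (0,7), (1,3), (1,6), (1,7), (2,3), (2,5), (2,6), (2,7), (3,6), (3,7), (4,5), (4,6), (4,7), (5,6), (5,7). Each pair (i,j) satisfies i < j and arr[i] > arr[j].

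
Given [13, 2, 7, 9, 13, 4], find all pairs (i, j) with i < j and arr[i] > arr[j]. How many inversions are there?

Finding inversions in [13, 2, 7, 9, 13, 4]:

(0, 1): arr[0]=13 > arr[1]=2
(0, 2): arr[0]=13 > arr[2]=7
(0, 3): arr[0]=13 > arr[3]=9
(0, 5): arr[0]=13 > arr[5]=4
(2, 5): arr[2]=7 > arr[5]=4
(3, 5): arr[3]=9 > arr[5]=4
(4, 5): arr[4]=13 > arr[5]=4

Total inversions: 7

The array has 7 inversion(s): (0,1), (0,2), (0,3), (0,5), (2,5), (3,5), (4,5). Each pair (i,j) satisfies i < j and arr[i] > arr[j].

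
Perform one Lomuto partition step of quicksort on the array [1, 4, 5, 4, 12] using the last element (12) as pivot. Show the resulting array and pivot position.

Lomuto partition with pivot = 12:

Initial array: [1, 4, 5, 4, 12]

arr[0]=1 <= 12: swap with position 0, array becomes [1, 4, 5, 4, 12]
arr[1]=4 <= 12: swap with position 1, array becomes [1, 4, 5, 4, 12]
arr[2]=5 <= 12: swap with position 2, array becomes [1, 4, 5, 4, 12]
arr[3]=4 <= 12: swap with position 3, array becomes [1, 4, 5, 4, 12]

Place pivot at position 4: [1, 4, 5, 4, 12]
Pivot position: 4

After partitioning with pivot 12, the array becomes [1, 4, 5, 4, 12]. The pivot is placed at index 4. All elements to the left of the pivot are <= 12, and all elements to the right are > 12.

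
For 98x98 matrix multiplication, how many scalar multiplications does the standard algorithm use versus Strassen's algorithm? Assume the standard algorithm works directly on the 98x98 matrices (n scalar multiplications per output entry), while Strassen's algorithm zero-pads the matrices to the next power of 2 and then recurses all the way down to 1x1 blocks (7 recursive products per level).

Matrix multiplication for 98x98 matrices:

Strassen's algorithm requires power-of-2 dimensions. Pad 98x98 to 128x128 (next power of 2).

Standard algorithm: 98^3 = 941192 multiplications
Strassen's algorithm: 7^(log2(128)) = 7^7 = 823543 multiplications
Savings: 941192 - 823543 = 117649 multiplications

Standard: 941192 multiplications (98^3). Strassen: 823543 multiplications (7^7, after padding to 128x128). Strassen reduces 8 recursive multiplications to 7 at each level.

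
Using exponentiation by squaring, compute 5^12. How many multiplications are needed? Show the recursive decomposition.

Computing 5^12 by squaring (build up from 5^1; each line after the first costs one multiplication):

5^1 = 5
5^2 = (5^1)^2 = 5^2 = 25
5^3 = 5 * 5^2 = 5 * 25 = 125
5^6 = (5^3)^2 = 125^2 = 15625
5^12 = (5^6)^2 = 15625^2 = 244140625

Result: 244140625
Multiplications needed: 4 (4 lines after 5^1)

5^12 = 244140625. Using exponentiation by squaring, this requires 4 multiplications. The key idea: if the exponent is even, square the half-power; if odd, multiply by the base once.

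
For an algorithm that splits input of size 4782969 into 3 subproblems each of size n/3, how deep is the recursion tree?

For divide and conquer with division factor 3:

Problem sizes at each level:
Level 0: 4782969
Level 1: 1594323
Level 2: 531441
Level 3: 177147
Level 4: 59049
Level 5: 19683
Level 6: 6561
Level 7: 2187
Level 8: 729
Level 9: 243
Level 10: 81
Level 11: 27
Level 12: 9
Level 13: 3
Level 14: 1

The root is level 0 and the size-1 base case is level 14 (the tree spans levels 0 through 14, i.e. 15 levels counting the root), so the depth is the number of divisions: log_3(4782969) = 14

The recursion tree depth is log_3(4782969) = 14. At each level, the problem size is divided by 3, so it takes 14 divisions to reduce to a base case of size 1. The algorithm makes 3 recursive calls at each level.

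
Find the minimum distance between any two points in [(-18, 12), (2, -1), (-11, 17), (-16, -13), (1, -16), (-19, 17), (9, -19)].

Computing all pairwise distances among 7 points:

d((-18, 12), (2, -1)) = 23.8537
d((-18, 12), (-11, 17)) = 8.6023
d((-18, 12), (-16, -13)) = 25.0799
d((-18, 12), (1, -16)) = 33.8378
d((-18, 12), (-19, 17)) = 5.099 <-- minimum
d((-18, 12), (9, -19)) = 41.1096
d((2, -1), (-11, 17)) = 22.2036
d((2, -1), (-16, -13)) = 21.6333
d((2, -1), (1, -16)) = 15.0333
d((2, -1), (-19, 17)) = 27.6586
d((2, -1), (9, -19)) = 19.3132
d((-11, 17), (-16, -13)) = 30.4138
d((-11, 17), (1, -16)) = 35.1141
d((-11, 17), (-19, 17)) = 8.0
d((-11, 17), (9, -19)) = 41.1825
d((-16, -13), (1, -16)) = 17.2627
d((-16, -13), (-19, 17)) = 30.1496
d((-16, -13), (9, -19)) = 25.7099
d((1, -16), (-19, 17)) = 38.5876
d((1, -16), (9, -19)) = 8.544
d((-19, 17), (9, -19)) = 45.607

Closest pair: (-18, 12) and (-19, 17) with distance 5.099

The closest pair is (-18, 12) and (-19, 17) with Euclidean distance 5.099. For 7 points, brute-force pairwise comparison is shown above. For large n, the divide-and-conquer algorithm (sort by x, recurse on halves, check the dividing strip) achieves O(n log n).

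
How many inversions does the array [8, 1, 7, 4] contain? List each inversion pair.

Finding inversions in [8, 1, 7, 4]:

(0, 1): arr[0]=8 > arr[1]=1
(0, 2): arr[0]=8 > arr[2]=7
(0, 3): arr[0]=8 > arr[3]=4
(2, 3): arr[2]=7 > arr[3]=4

Total inversions: 4

The array has 4 inversion(s): (0,1), (0,2), (0,3), (2,3). Each pair (i,j) satisfies i < j and arr[i] > arr[j].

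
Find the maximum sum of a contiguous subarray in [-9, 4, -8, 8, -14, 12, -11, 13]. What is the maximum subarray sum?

Using Kadane's algorithm on [-9, 4, -8, 8, -14, 12, -11, 13]:

Scanning through the array:
Position 1 (value 4): max_ending_here = 4, max_so_far = 4
Position 2 (value -8): max_ending_here = -4, max_so_far = 4
Position 3 (value 8): max_ending_here = 8, max_so_far = 8
Position 4 (value -14): max_ending_here = -6, max_so_far = 8
Position 5 (value 12): max_ending_here = 12, max_so_far = 12
Position 6 (value -11): max_ending_here = 1, max_so_far = 12
Position 7 (value 13): max_ending_here = 14, max_so_far = 14

Maximum subarray: [12, -11, 13]
Maximum sum: 14

The maximum subarray is [12, -11, 13] with sum 14. This subarray runs from index 5 to index 7.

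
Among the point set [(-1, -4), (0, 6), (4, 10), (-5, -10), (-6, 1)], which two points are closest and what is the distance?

Computing all pairwise distances among 5 points:

d((-1, -4), (0, 6)) = 10.0499
d((-1, -4), (4, 10)) = 14.8661
d((-1, -4), (-5, -10)) = 7.2111
d((-1, -4), (-6, 1)) = 7.0711
d((0, 6), (4, 10)) = 5.6569 <-- minimum
d((0, 6), (-5, -10)) = 16.7631
d((0, 6), (-6, 1)) = 7.8102
d((4, 10), (-5, -10)) = 21.9317
d((4, 10), (-6, 1)) = 13.4536
d((-5, -10), (-6, 1)) = 11.0454

Closest pair: (0, 6) and (4, 10) with distance 5.6569

The closest pair is (0, 6) and (4, 10) with Euclidean distance 5.6569. For 5 points, brute-force pairwise comparison is shown above. For large n, the divide-and-conquer algorithm (sort by x, recurse on halves, check the dividing strip) achieves O(n log n).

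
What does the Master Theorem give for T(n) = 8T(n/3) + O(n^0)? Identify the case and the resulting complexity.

Master Theorem for T(n) = 8T(n/3) + O(n^0):

a = 8, b = 3, c = 0
log_b(a) = log_3(8) = 1.8928

Case 1: c = 0 < log_3(8) = 1.8928
T(n) = O(n^(log_3 8))

For T(n) = 8T(n/3) + O(n^0): log_3(8) = 1.8928. This is Case 1 of the Master Theorem (c < log_b(a), work dominated by leaves), giving O(n^(log_3 8)).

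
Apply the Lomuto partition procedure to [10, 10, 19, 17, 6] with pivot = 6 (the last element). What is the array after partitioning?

Lomuto partition with pivot = 6:

Initial array: [10, 10, 19, 17, 6]

arr[0]=10 > 6: no swap
arr[1]=10 > 6: no swap
arr[2]=19 > 6: no swap
arr[3]=17 > 6: no swap

Place pivot at position 0: [6, 10, 19, 17, 10]
Pivot position: 0

After partitioning with pivot 6, the array becomes [6, 10, 19, 17, 10]. The pivot is placed at index 0. All elements to the left of the pivot are <= 6, and all elements to the right are > 6.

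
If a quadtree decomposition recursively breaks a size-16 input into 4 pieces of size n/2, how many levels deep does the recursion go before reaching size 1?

For divide and conquer with division factor 2:

Problem sizes at each level:
Level 0: 16
Level 1: 8
Level 2: 4
Level 3: 2
Level 4: 1

The root is level 0 and the size-1 base case is level 4 (the tree spans levels 0 through 4, i.e. 5 levels counting the root), so the depth is the number of divisions: log_2(16) = 4

The recursion tree depth is log_2(16) = 4. At each level, the problem size is divided by 2, so it takes 4 divisions to reduce to a base case of size 1. The algorithm makes 4 recursive calls at each level.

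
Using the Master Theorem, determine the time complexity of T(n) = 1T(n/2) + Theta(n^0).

Master Theorem for T(n) = 1T(n/2) + O(n^0):

a = 1, b = 2, c = 0
log_b(a) = log_2(1) = 0.0000

Case 2: c = 0 = log_2(1) = 0.0000
T(n) = O(n^0 log n) = O(log n)

For T(n) = 1T(n/2) + O(n^0): log_2(1) = 0.0000. This is Case 2 of the Master Theorem (c = log_b(a), equal work at all levels), giving O(log n).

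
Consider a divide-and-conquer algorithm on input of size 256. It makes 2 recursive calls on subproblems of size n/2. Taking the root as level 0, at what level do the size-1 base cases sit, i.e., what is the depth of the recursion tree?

For divide and conquer with division factor 2:

Problem sizes at each level:
Level 0: 256
Level 1: 128
Level 2: 64
Level 3: 32
Level 4: 16
Level 5: 8
Level 6: 4
Level 7: 2
Level 8: 1

The root is level 0 and the size-1 base case is level 8 (the tree spans levels 0 through 8, i.e. 9 levels counting the root), so the depth is the number of divisions: log_2(256) = 8

The recursion tree depth is log_2(256) = 8. At each level, the problem size is divided by 2, so it takes 8 divisions to reduce to a base case of size 1. The algorithm makes 2 recursive calls at each level.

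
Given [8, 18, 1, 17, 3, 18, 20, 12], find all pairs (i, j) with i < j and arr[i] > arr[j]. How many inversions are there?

Finding inversions in [8, 18, 1, 17, 3, 18, 20, 12]:

(0, 2): arr[0]=8 > arr[2]=1
(0, 4): arr[0]=8 > arr[4]=3
(1, 2): arr[1]=18 > arr[2]=1
(1, 3): arr[1]=18 > arr[3]=17
(1, 4): arr[1]=18 > arr[4]=3
(1, 7): arr[1]=18 > arr[7]=12
(3, 4): arr[3]=17 > arr[4]=3
(3, 7): arr[3]=17 > arr[7]=12
(5, 7): arr[5]=18 > arr[7]=12
(6, 7): arr[6]=20 > arr[7]=12

Total inversions: 10

The array has 10 inversion(s): (0,2), (0,4), (1,2), (1,3), (1,4), (1,7), (3,4), (3,7), (5,7), (6,7). Each pair (i,j) satisfies i < j and arr[i] > arr[j].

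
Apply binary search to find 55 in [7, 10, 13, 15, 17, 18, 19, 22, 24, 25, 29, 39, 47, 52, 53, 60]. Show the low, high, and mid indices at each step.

Binary search for 55 in [7, 10, 13, 15, 17, 18, 19, 22, 24, 25, 29, 39, 47, 52, 53, 60]:

lo=0, hi=15, mid=7, arr[mid]=22 -> 22 < 55, search right half
lo=8, hi=15, mid=11, arr[mid]=39 -> 39 < 55, search right half
lo=12, hi=15, mid=13, arr[mid]=52 -> 52 < 55, search right half
lo=14, hi=15, mid=14, arr[mid]=53 -> 53 < 55, search right half
lo=15, hi=15, mid=15, arr[mid]=60 -> 60 > 55, search left half
lo=15 > hi=14, target 55 not found

Binary search determines that 55 is not in the array after 5 comparisons. The search space was exhausted without finding the target.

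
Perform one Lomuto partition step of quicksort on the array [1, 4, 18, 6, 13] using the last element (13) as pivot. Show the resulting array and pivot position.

Lomuto partition with pivot = 13:

Initial array: [1, 4, 18, 6, 13]

arr[0]=1 <= 13: swap with position 0, array becomes [1, 4, 18, 6, 13]
arr[1]=4 <= 13: swap with position 1, array becomes [1, 4, 18, 6, 13]
arr[2]=18 > 13: no swap
arr[3]=6 <= 13: swap with position 2, array becomes [1, 4, 6, 18, 13]

Place pivot at position 3: [1, 4, 6, 13, 18]
Pivot position: 3

After partitioning with pivot 13, the array becomes [1, 4, 6, 13, 18]. The pivot is placed at index 3. All elements to the left of the pivot are <= 13, and all elements to the right are > 13.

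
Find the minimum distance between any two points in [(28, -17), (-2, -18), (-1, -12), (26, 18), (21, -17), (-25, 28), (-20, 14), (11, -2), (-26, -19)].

Computing all pairwise distances among 9 points:

d((28, -17), (-2, -18)) = 30.0167
d((28, -17), (-1, -12)) = 29.4279
d((28, -17), (26, 18)) = 35.0571
d((28, -17), (21, -17)) = 7.0
d((28, -17), (-25, 28)) = 69.527
d((28, -17), (-20, 14)) = 57.1402
d((28, -17), (11, -2)) = 22.6716
d((28, -17), (-26, -19)) = 54.037
d((-2, -18), (-1, -12)) = 6.0828 <-- minimum
d((-2, -18), (26, 18)) = 45.607
d((-2, -18), (21, -17)) = 23.0217
d((-2, -18), (-25, 28)) = 51.4296
d((-2, -18), (-20, 14)) = 36.7151
d((-2, -18), (11, -2)) = 20.6155
d((-2, -18), (-26, -19)) = 24.0208
d((-1, -12), (26, 18)) = 40.3609
d((-1, -12), (21, -17)) = 22.561
d((-1, -12), (-25, 28)) = 46.6476
d((-1, -12), (-20, 14)) = 32.2025
d((-1, -12), (11, -2)) = 15.6205
d((-1, -12), (-26, -19)) = 25.9615
d((26, 18), (21, -17)) = 35.3553
d((26, 18), (-25, 28)) = 51.9711
d((26, 18), (-20, 14)) = 46.1736
d((26, 18), (11, -2)) = 25.0
d((26, 18), (-26, -19)) = 63.8201
d((21, -17), (-25, 28)) = 64.3506
d((21, -17), (-20, 14)) = 51.4004
d((21, -17), (11, -2)) = 18.0278
d((21, -17), (-26, -19)) = 47.0425
d((-25, 28), (-20, 14)) = 14.8661
d((-25, 28), (11, -2)) = 46.8615
d((-25, 28), (-26, -19)) = 47.0106
d((-20, 14), (11, -2)) = 34.8855
d((-20, 14), (-26, -19)) = 33.541
d((11, -2), (-26, -19)) = 40.7185

Closest pair: (-2, -18) and (-1, -12) with distance 6.0828

The closest pair is (-2, -18) and (-1, -12) with Euclidean distance 6.0828. For 9 points, brute-force pairwise comparison is shown above. For large n, the divide-and-conquer algorithm (sort by x, recurse on halves, check the dividing strip) achieves O(n log n).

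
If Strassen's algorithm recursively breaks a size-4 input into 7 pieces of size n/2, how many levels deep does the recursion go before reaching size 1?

For divide and conquer with division factor 2:

Problem sizes at each level:
Level 0: 4
Level 1: 2
Level 2: 1

The root is level 0 and the size-1 base case is level 2 (the tree spans levels 0 through 2, i.e. 3 levels counting the root), so the depth is the number of divisions: log_2(4) = 2

The recursion tree depth is log_2(4) = 2. At each level, the problem size is divided by 2, so it takes 2 divisions to reduce to a base case of size 1. The algorithm makes 7 recursive calls at each level.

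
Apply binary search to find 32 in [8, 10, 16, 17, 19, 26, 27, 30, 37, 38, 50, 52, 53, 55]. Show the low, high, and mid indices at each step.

Binary search for 32 in [8, 10, 16, 17, 19, 26, 27, 30, 37, 38, 50, 52, 53, 55]:

lo=0, hi=13, mid=6, arr[mid]=27 -> 27 < 32, search right half
lo=7, hi=13, mid=10, arr[mid]=50 -> 50 > 32, search left half
lo=7, hi=9, mid=8, arr[mid]=37 -> 37 > 32, search left half
lo=7, hi=7, mid=7, arr[mid]=30 -> 30 < 32, search right half
lo=8 > hi=7, target 32 not found

Binary search determines that 32 is not in the array after 4 comparisons. The search space was exhausted without finding the target.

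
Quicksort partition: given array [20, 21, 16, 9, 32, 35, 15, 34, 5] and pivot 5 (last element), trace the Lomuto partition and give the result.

Lomuto partition with pivot = 5:

Initial array: [20, 21, 16, 9, 32, 35, 15, 34, 5]

arr[0]=20 > 5: no swap
arr[1]=21 > 5: no swap
arr[2]=16 > 5: no swap
arr[3]=9 > 5: no swap
arr[4]=32 > 5: no swap
arr[5]=35 > 5: no swap
arr[6]=15 > 5: no swap
arr[7]=34 > 5: no swap

Place pivot at position 0: [5, 21, 16, 9, 32, 35, 15, 34, 20]
Pivot position: 0

After partitioning with pivot 5, the array becomes [5, 21, 16, 9, 32, 35, 15, 34, 20]. The pivot is placed at index 0. All elements to the left of the pivot are <= 5, and all elements to the right are > 5.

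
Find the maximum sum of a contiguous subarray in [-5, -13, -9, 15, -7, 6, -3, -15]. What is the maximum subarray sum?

Using Kadane's algorithm on [-5, -13, -9, 15, -7, 6, -3, -15]:

Scanning through the array:
Position 1 (value -13): max_ending_here = -13, max_so_far = -5
Position 2 (value -9): max_ending_here = -9, max_so_far = -5
Position 3 (value 15): max_ending_here = 15, max_so_far = 15
Position 4 (value -7): max_ending_here = 8, max_so_far = 15
Position 5 (value 6): max_ending_here = 14, max_so_far = 15
Position 6 (value -3): max_ending_here = 11, max_so_far = 15
Position 7 (value -15): max_ending_here = -4, max_so_far = 15

Maximum subarray: [15]
Maximum sum: 15

The maximum subarray is [15] with sum 15. This subarray runs from index 3 to index 3.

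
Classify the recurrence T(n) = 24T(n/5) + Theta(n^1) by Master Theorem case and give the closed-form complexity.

Master Theorem for T(n) = 24T(n/5) + O(n^1):

a = 24, b = 5, c = 1
log_b(a) = log_5(24) = 1.9746

Case 1: c = 1 < log_5(24) = 1.9746
T(n) = O(n^(log_5 24))

For T(n) = 24T(n/5) + O(n^1): log_5(24) = 1.9746. This is Case 1 of the Master Theorem (c < log_b(a), work dominated by leaves), giving O(n^(log_5 24)).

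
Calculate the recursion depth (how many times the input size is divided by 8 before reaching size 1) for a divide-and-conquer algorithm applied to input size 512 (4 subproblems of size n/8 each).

For divide and conquer with division factor 8:

Problem sizes at each level:
Level 0: 512
Level 1: 64
Level 2: 8
Level 3: 1

The root is level 0 and the size-1 base case is level 3 (the tree spans levels 0 through 3, i.e. 4 levels counting the root), so the depth is the number of divisions: log_8(512) = 3

The recursion tree depth is log_8(512) = 3. At each level, the problem size is divided by 8, so it takes 3 divisions to reduce to a base case of size 1. The algorithm makes 4 recursive calls at each level.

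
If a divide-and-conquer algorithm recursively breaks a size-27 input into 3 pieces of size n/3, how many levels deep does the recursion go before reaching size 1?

For divide and conquer with division factor 3:

Problem sizes at each level:
Level 0: 27
Level 1: 9
Level 2: 3
Level 3: 1

The root is level 0 and the size-1 base case is level 3 (the tree spans levels 0 through 3, i.e. 4 levels counting the root), so the depth is the number of divisions: log_3(27) = 3

The recursion tree depth is log_3(27) = 3. At each level, the problem size is divided by 3, so it takes 3 divisions to reduce to a base case of size 1. The algorithm makes 3 recursive calls at each level.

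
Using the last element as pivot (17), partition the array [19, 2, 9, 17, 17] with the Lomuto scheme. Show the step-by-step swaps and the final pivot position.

Lomuto partition with pivot = 17:

Initial array: [19, 2, 9, 17, 17]

arr[0]=19 > 17: no swap
arr[1]=2 <= 17: swap with position 0, array becomes [2, 19, 9, 17, 17]
arr[2]=9 <= 17: swap with position 1, array becomes [2, 9, 19, 17, 17]
arr[3]=17 <= 17: swap with position 2, array becomes [2, 9, 17, 19, 17]

Place pivot at position 3: [2, 9, 17, 17, 19]
Pivot position: 3

After partitioning with pivot 17, the array becomes [2, 9, 17, 17, 19]. The pivot is placed at index 3. All elements to the left of the pivot are <= 17, and all elements to the right are > 17.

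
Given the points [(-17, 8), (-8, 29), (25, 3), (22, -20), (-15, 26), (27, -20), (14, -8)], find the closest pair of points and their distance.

Computing all pairwise distances among 7 points:

d((-17, 8), (-8, 29)) = 22.8473
d((-17, 8), (25, 3)) = 42.2966
d((-17, 8), (22, -20)) = 48.0104
d((-17, 8), (-15, 26)) = 18.1108
d((-17, 8), (27, -20)) = 52.1536
d((-17, 8), (14, -8)) = 34.8855
d((-8, 29), (25, 3)) = 42.0119
d((-8, 29), (22, -20)) = 57.4543
d((-8, 29), (-15, 26)) = 7.6158
d((-8, 29), (27, -20)) = 60.2163
d((-8, 29), (14, -8)) = 43.0465
d((25, 3), (22, -20)) = 23.1948
d((25, 3), (-15, 26)) = 46.1411
d((25, 3), (27, -20)) = 23.0868
d((25, 3), (14, -8)) = 15.5563
d((22, -20), (-15, 26)) = 59.0339
d((22, -20), (27, -20)) = 5.0 <-- minimum
d((22, -20), (14, -8)) = 14.4222
d((-15, 26), (27, -20)) = 62.2896
d((-15, 26), (14, -8)) = 44.6878
d((27, -20), (14, -8)) = 17.6918

Closest pair: (22, -20) and (27, -20) with distance 5.0

The closest pair is (22, -20) and (27, -20) with Euclidean distance 5.0. For 7 points, brute-force pairwise comparison is shown above. For large n, the divide-and-conquer algorithm (sort by x, recurse on halves, check the dividing strip) achieves O(n log n).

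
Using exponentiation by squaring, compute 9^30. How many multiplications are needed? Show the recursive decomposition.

Computing 9^30 by squaring (build up from 9^1; each line after the first costs one multiplication):

9^1 = 9
9^2 = (9^1)^2 = 9^2 = 81
9^3 = 9 * 9^2 = 9 * 81 = 729
9^6 = (9^3)^2 = 729^2 = 531441
9^7 = 9 * 9^6 = 9 * 531441 = 4782969
9^14 = (9^7)^2 = 4782969^2 = 22876792454961
9^15 = 9 * 9^14 = 9 * 22876792454961 = 205891132094649
9^30 = (9^15)^2 = 205891132094649^2 = 42391158275216203514294433201

Result: 42391158275216203514294433201
Multiplications needed: 7 (7 lines after 9^1)

9^30 = 42391158275216203514294433201. Using exponentiation by squaring, this requires 7 multiplications. The key idea: if the exponent is even, square the half-power; if odd, multiply by the base once.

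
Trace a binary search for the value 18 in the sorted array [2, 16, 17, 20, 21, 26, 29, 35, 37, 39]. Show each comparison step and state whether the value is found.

Binary search for 18 in [2, 16, 17, 20, 21, 26, 29, 35, 37, 39]:

lo=0, hi=9, mid=4, arr[mid]=21 -> 21 > 18, search left half
lo=0, hi=3, mid=1, arr[mid]=16 -> 16 < 18, search right half
lo=2, hi=3, mid=2, arr[mid]=17 -> 17 < 18, search right half
lo=3, hi=3, mid=3, arr[mid]=20 -> 20 > 18, search left half
lo=3 > hi=2, target 18 not found

Binary search determines that 18 is not in the array after 4 comparisons. The search space was exhausted without finding the target.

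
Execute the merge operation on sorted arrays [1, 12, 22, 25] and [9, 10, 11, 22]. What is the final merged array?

Merging process:

Compare 1 vs 9: take 1 from left. Merged: [1]
Compare 12 vs 9: take 9 from right. Merged: [1, 9]
Compare 12 vs 10: take 10 from right. Merged: [1, 9, 10]
Compare 12 vs 11: take 11 from right. Merged: [1, 9, 10, 11]
Compare 12 vs 22: take 12 from left. Merged: [1, 9, 10, 11, 12]
Compare 22 vs 22: take 22 from left. Merged: [1, 9, 10, 11, 12, 22]
Compare 25 vs 22: take 22 from right. Merged: [1, 9, 10, 11, 12, 22, 22]
Append remaining from left: [25]. Merged: [1, 9, 10, 11, 12, 22, 22, 25]

Final merged array: [1, 9, 10, 11, 12, 22, 22, 25]
Total comparisons: 7

The merged array is [1, 9, 10, 11, 12, 22, 22, 25], requiring 7 comparisons. The merge step runs in O(n) time where n is the total number of elements.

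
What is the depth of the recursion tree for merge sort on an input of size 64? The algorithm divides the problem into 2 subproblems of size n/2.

For divide and conquer with division factor 2:

Problem sizes at each level:
Level 0: 64
Level 1: 32
Level 2: 16
Level 3: 8
Level 4: 4
Level 5: 2
Level 6: 1

The root is level 0 and the size-1 base case is level 6 (the tree spans levels 0 through 6, i.e. 7 levels counting the root), so the depth is the number of divisions: log_2(64) = 6

The recursion tree depth is log_2(64) = 6. At each level, the problem size is divided by 2, so it takes 6 divisions to reduce to a base case of size 1. The algorithm makes 2 recursive calls at each level.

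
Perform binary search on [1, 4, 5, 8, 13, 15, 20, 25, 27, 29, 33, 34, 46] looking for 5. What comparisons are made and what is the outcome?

Binary search for 5 in [1, 4, 5, 8, 13, 15, 20, 25, 27, 29, 33, 34, 46]:

lo=0, hi=12, mid=6, arr[mid]=20 -> 20 > 5, search left half
lo=0, hi=5, mid=2, arr[mid]=5 -> Found target at index 2!

Binary search finds 5 at index 2 after 2 comparisons. The search repeatedly halves the search space by comparing with the middle element.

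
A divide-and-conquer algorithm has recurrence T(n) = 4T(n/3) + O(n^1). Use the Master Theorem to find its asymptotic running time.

Master Theorem for T(n) = 4T(n/3) + O(n^1):

a = 4, b = 3, c = 1
log_b(a) = log_3(4) = 1.2619

Case 1: c = 1 < log_3(4) = 1.2619
T(n) = O(n^(log_3 4))

For T(n) = 4T(n/3) + O(n^1): log_3(4) = 1.2619. This is Case 1 of the Master Theorem (c < log_b(a), work dominated by leaves), giving O(n^(log_3 4)).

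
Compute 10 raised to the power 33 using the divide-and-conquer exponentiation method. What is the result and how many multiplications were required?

Computing 10^33 by squaring (build up from 10^1; each line after the first costs one multiplication):

10^1 = 10
10^2 = (10^1)^2 = 10^2 = 100
10^4 = (10^2)^2 = 100^2 = 10000
10^8 = (10^4)^2 = 10000^2 = 100000000
10^16 = (10^8)^2 = 100000000^2 = 10000000000000000
10^32 = (10^16)^2 = 10000000000000000^2 = 100000000000000000000000000000000
10^33 = 10 * 10^32 = 10 * 100000000000000000000000000000000 = 1000000000000000000000000000000000

Result: 1000000000000000000000000000000000
Multiplications needed: 6 (6 lines after 10^1)

10^33 = 1000000000000000000000000000000000. Using exponentiation by squaring, this requires 6 multiplications. The key idea: if the exponent is even, square the half-power; if odd, multiply by the base once.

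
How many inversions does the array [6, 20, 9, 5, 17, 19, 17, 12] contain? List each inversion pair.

Finding inversions in [6, 20, 9, 5, 17, 19, 17, 12]:

(0, 3): arr[0]=6 > arr[3]=5
(1, 2): arr[1]=20 > arr[2]=9
(1, 3): arr[1]=20 > arr[3]=5
(1, 4): arr[1]=20 > arr[4]=17
(1, 5): arr[1]=20 > arr[5]=19
(1, 6): arr[1]=20 > arr[6]=17
(1, 7): arr[1]=20 > arr[7]=12
(2, 3): arr[2]=9 > arr[3]=5
(4, 7): arr[4]=17 > arr[7]=12
(5, 6): arr[5]=19 > arr[6]=17
(5, 7): arr[5]=19 > arr[7]=12
(6, 7): arr[6]=17 > arr[7]=12

Total inversions: 12

The array has 12 inversion(s): (0,3), (1,2), (1,3), (1,4), (1,5), (1,6), (1,7), (2,3), (4,7), (5,6), (5,7), (6,7). Each pair (i,j) satisfies i < j and arr[i] > arr[j].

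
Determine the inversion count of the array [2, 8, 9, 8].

Finding inversions in [2, 8, 9, 8]:

(2, 3): arr[2]=9 > arr[3]=8

Total inversions: 1

The array has 1 inversion(s): (2,3). Each pair (i,j) satisfies i < j and arr[i] > arr[j].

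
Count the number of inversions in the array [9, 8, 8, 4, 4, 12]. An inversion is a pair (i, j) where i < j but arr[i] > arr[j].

Finding inversions in [9, 8, 8, 4, 4, 12]:

(0, 1): arr[0]=9 > arr[1]=8
(0, 2): arr[0]=9 > arr[2]=8
(0, 3): arr[0]=9 > arr[3]=4
(0, 4): arr[0]=9 > arr[4]=4
(1, 3): arr[1]=8 > arr[3]=4
(1, 4): arr[1]=8 > arr[4]=4
(2, 3): arr[2]=8 > arr[3]=4
(2, 4): arr[2]=8 > arr[4]=4

Total inversions: 8

The array has 8 inversion(s): (0,1), (0,2), (0,3), (0,4), (1,3), (1,4), (2,3), (2,4). Each pair (i,j) satisfies i < j and arr[i] > arr[j].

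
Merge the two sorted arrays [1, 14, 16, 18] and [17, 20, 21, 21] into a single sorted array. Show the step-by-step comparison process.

Merging process:

Compare 1 vs 17: take 1 from left. Merged: [1]
Compare 14 vs 17: take 14 from left. Merged: [1, 14]
Compare 16 vs 17: take 16 from left. Merged: [1, 14, 16]
Compare 18 vs 17: take 17 from right. Merged: [1, 14, 16, 17]
Compare 18 vs 20: take 18 from left. Merged: [1, 14, 16, 17, 18]
Append remaining from right: [20, 21, 21]. Merged: [1, 14, 16, 17, 18, 20, 21, 21]

Final merged array: [1, 14, 16, 17, 18, 20, 21, 21]
Total comparisons: 5

The merged array is [1, 14, 16, 17, 18, 20, 21, 21], requiring 5 comparisons. The merge step runs in O(n) time where n is the total number of elements.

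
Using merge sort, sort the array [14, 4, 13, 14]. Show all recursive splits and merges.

Merge sort trace:

Split: [14, 4, 13, 14] -> [14, 4] and [13, 14]
  Split: [14, 4] -> [14] and [4]
  Merge: [14] + [4] -> [4, 14]
  Split: [13, 14] -> [13] and [14]
  Merge: [13] + [14] -> [13, 14]
Merge: [4, 14] + [13, 14] -> [4, 13, 14, 14]

Final sorted array: [4, 13, 14, 14]

The merge sort proceeds by recursively splitting the array and merging sorted halves.
After all merges, the sorted array is [4, 13, 14, 14].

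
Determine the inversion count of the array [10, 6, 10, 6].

Finding inversions in [10, 6, 10, 6]:

(0, 1): arr[0]=10 > arr[1]=6
(0, 3): arr[0]=10 > arr[3]=6
(2, 3): arr[2]=10 > arr[3]=6

Total inversions: 3

The array has 3 inversion(s): (0,1), (0,3), (2,3). Each pair (i,j) satisfies i < j and arr[i] > arr[j].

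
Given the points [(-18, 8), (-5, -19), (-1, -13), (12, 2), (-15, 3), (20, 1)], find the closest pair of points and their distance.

Computing all pairwise distances among 6 points:

d((-18, 8), (-5, -19)) = 29.9666
d((-18, 8), (-1, -13)) = 27.0185
d((-18, 8), (12, 2)) = 30.5941
d((-18, 8), (-15, 3)) = 5.831 <-- minimum
d((-18, 8), (20, 1)) = 38.6394
d((-5, -19), (-1, -13)) = 7.2111
d((-5, -19), (12, 2)) = 27.0185
d((-5, -19), (-15, 3)) = 24.1661
d((-5, -19), (20, 1)) = 32.0156
d((-1, -13), (12, 2)) = 19.8494
d((-1, -13), (-15, 3)) = 21.2603
d((-1, -13), (20, 1)) = 25.2389
d((12, 2), (-15, 3)) = 27.0185
d((12, 2), (20, 1)) = 8.0623
d((-15, 3), (20, 1)) = 35.0571

Closest pair: (-18, 8) and (-15, 3) with distance 5.831

The closest pair is (-18, 8) and (-15, 3) with Euclidean distance 5.831. For 6 points, brute-force pairwise comparison is shown above. For large n, the divide-and-conquer algorithm (sort by x, recurse on halves, check the dividing strip) achieves O(n log n).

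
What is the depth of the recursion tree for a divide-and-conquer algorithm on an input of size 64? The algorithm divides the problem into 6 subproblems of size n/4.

For divide and conquer with division factor 4:

Problem sizes at each level:
Level 0: 64
Level 1: 16
Level 2: 4
Level 3: 1

The root is level 0 and the size-1 base case is level 3 (the tree spans levels 0 through 3, i.e. 4 levels counting the root), so the depth is the number of divisions: log_4(64) = 3

The recursion tree depth is log_4(64) = 3. At each level, the problem size is divided by 4, so it takes 3 divisions to reduce to a base case of size 1. The algorithm makes 6 recursive calls at each level.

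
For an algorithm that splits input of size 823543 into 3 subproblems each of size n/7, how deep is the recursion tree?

For divide and conquer with division factor 7:

Problem sizes at each level:
Level 0: 823543
Level 1: 117649
Level 2: 16807
Level 3: 2401
Level 4: 343
Level 5: 49
Level 6: 7
Level 7: 1

The root is level 0 and the size-1 base case is level 7 (the tree spans levels 0 through 7, i.e. 8 levels counting the root), so the depth is the number of divisions: log_7(823543) = 7

The recursion tree depth is log_7(823543) = 7. At each level, the problem size is divided by 7, so it takes 7 divisions to reduce to a base case of size 1. The algorithm makes 3 recursive calls at each level.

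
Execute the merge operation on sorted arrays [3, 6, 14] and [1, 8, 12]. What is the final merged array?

Merging process:

Compare 3 vs 1: take 1 from right. Merged: [1]
Compare 3 vs 8: take 3 from left. Merged: [1, 3]
Compare 6 vs 8: take 6 from left. Merged: [1, 3, 6]
Compare 14 vs 8: take 8 from right. Merged: [1, 3, 6, 8]
Compare 14 vs 12: take 12 from right. Merged: [1, 3, 6, 8, 12]
Append remaining from left: [14]. Merged: [1, 3, 6, 8, 12, 14]

Final merged array: [1, 3, 6, 8, 12, 14]
Total comparisons: 5

The merged array is [1, 3, 6, 8, 12, 14], requiring 5 comparisons. The merge step runs in O(n) time where n is the total number of elements.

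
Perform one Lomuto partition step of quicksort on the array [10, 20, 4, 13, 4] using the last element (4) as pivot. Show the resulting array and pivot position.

Lomuto partition with pivot = 4:

Initial array: [10, 20, 4, 13, 4]

arr[0]=10 > 4: no swap
arr[1]=20 > 4: no swap
arr[2]=4 <= 4: swap with position 0, array becomes [4, 20, 10, 13, 4]
arr[3]=13 > 4: no swap

Place pivot at position 1: [4, 4, 10, 13, 20]
Pivot position: 1

After partitioning with pivot 4, the array becomes [4, 4, 10, 13, 20]. The pivot is placed at index 1. All elements to the left of the pivot are <= 4, and all elements to the right are > 4.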